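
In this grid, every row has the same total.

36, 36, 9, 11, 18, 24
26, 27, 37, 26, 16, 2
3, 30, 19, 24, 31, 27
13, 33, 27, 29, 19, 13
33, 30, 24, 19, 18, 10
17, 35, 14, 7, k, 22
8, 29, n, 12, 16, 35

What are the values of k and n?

k = 39, n = 34

Row 2 sums to 134 and so does row 3; that's the common total.
In row 6 the known cells total 95, leaving 134 − 95 = 39.
In row 7 the known cells total 100, leaving 134 − 100 = 34.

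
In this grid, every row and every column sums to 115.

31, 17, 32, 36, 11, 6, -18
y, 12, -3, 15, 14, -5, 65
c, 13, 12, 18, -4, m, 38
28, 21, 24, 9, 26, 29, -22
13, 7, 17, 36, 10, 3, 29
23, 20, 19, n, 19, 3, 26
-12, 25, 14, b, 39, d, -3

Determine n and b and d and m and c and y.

n = 5, b = -4, d = 56, m = 23, c = 15, y = 17

The known cells in row 2 total 98, leaving 115 − 98 = 17 for the blank.
The known cells in column 1 total 100, leaving 115 − 100 = 15 for the blank.
The known cells in row 3 total 92, leaving 115 − 92 = 23 for the blank.
The known cells in column 6 total 59, leaving 115 − 59 = 56 for the blank.
The known cells in row 6 total 110, leaving 115 − 110 = 5 for the blank.
The known cells in row 7 total 119, leaving 115 − 119 = -4 for the blank.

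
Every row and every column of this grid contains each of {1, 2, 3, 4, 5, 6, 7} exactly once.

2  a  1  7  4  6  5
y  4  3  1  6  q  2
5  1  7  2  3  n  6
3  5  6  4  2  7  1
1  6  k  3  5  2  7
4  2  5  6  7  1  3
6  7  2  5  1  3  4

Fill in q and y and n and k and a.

q = 5, y = 7, n = 4, k = 4, a = 3

For row 1, column 2: row 1 already has {1, 2, 4, 5, 6, 7}; that leaves 3.
Cell (5,3): row 5 already has {1, 2, 3, 5, 6, 7} → 4.
For row 2, column 1: column 1 already has {1, 2, 3, 4, 5, 6}; that leaves 7.
Cell (2,6): row 2 already has {1, 2, 3, 4, 6, 7} → 5.
At (row 3, col 6): row 3 already has {1, 2, 3, 5, 6, 7}, so the value is 4.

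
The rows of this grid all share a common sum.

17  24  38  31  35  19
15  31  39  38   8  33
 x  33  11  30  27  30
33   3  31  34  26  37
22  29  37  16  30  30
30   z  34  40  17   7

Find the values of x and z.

Row 1 sums to 164 and so does row 5; that's the common total.
In row 3 the known cells total 131, leaving 164 − 131 = 33.
In row 6 the known cells total 128, leaving 164 − 128 = 36.

x = 33, z = 36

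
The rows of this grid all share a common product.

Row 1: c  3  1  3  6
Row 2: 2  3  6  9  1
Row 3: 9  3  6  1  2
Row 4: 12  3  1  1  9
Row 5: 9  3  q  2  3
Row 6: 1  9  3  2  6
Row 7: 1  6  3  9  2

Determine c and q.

Rows 2 and 3 each multiply to 324, so every row has product 324.
Row 1: 3×1×3×6 = 54, so the missing entry is 324 ÷ 54 = 6.
Row 5: 9×3×2×3 = 162, so the missing entry is 324 ÷ 162 = 2.

c = 6, q = 2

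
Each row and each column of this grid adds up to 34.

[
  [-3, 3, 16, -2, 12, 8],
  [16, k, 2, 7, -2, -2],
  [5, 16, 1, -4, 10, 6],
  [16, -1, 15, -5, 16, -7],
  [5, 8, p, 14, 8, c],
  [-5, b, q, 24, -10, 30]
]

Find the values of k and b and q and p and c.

The known cells in row 2 total 21, leaving 34 − 21 = 13 for the blank.
The known cells in column 2 total 39, leaving 34 − 39 = -5 for the blank.
The known cells in column 6 total 35, leaving 34 − 35 = -1 for the blank.
The known cells in row 5 total 34, leaving 34 − 34 = 0 for the blank.
The known cells in row 6 total 34, leaving 34 − 34 = 0 for the blank.

k = 13, b = -5, q = 0, p = 0, c = -1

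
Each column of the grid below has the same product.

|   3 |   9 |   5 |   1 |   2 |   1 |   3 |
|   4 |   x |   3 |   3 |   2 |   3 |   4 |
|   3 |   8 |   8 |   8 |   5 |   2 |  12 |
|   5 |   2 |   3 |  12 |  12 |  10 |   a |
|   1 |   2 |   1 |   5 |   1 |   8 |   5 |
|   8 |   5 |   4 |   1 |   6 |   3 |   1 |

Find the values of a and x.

Columns 1 and 6 each multiply to 1440, so every column has product 1440.
Column 7: 3×4×12×5×1 = 720, so the missing entry is 1440 ÷ 720 = 2.
Column 2: 9×8×2×2×5 = 1440, so the missing entry is 1440 ÷ 1440 = 1.

a = 2, x = 1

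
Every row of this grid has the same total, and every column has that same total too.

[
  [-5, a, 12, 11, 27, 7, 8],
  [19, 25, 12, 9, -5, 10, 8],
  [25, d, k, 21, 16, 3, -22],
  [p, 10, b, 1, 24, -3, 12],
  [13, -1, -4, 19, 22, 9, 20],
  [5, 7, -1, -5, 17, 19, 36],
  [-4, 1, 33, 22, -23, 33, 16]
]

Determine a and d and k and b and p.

Rows 2 and 5 both sum to 78, so that's the common total.
Row 1 has -5 + 12 + 11 + 27 + 7 + 8 = 60; the blank must be 78 − 60 = 18.
Column 2 has 18 + 25 + 10 − 1 + 7 + 1 = 60; the blank must be 78 − 60 = 18.
Column 1 has -5 + 19 + 25 + 13 + 5 − 4 = 53; the blank must be 78 − 53 = 25.
Row 3 has 25 + 18 + 21 + 16 + 3 − 22 = 61; the blank must be 78 − 61 = 17.
Row 4 has 25 + 10 + 1 + 24 − 3 + 12 = 69; the blank must be 78 − 69 = 9.

a = 18, d = 18, k = 17, b = 9, p = 25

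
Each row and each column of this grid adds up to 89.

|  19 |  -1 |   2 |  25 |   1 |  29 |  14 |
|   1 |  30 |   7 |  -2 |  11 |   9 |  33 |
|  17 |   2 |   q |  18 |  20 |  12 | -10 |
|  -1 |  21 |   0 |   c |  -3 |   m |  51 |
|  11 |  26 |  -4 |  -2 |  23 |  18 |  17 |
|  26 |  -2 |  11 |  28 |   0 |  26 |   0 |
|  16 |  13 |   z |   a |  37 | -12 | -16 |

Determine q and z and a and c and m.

q = 30, z = 43, a = 8, c = 14, m = 7

Row 3 has 17 + 2 + 18 + 20 + 12 − 10 = 59; the blank must be 89 − 59 = 30.
Column 3 has 2 + 7 + 30 + 0 − 4 + 11 = 46; the blank must be 89 − 46 = 43.
Row 7 has 16 + 13 + 43 + 37 − 12 − 16 = 81; the blank must be 89 − 81 = 8.
Column 4 has 25 − 2 + 18 − 2 + 28 + 8 = 75; the blank must be 89 − 75 = 14.
Row 4 has -1 + 21 + 0 + 14 − 3 + 51 = 82; the blank must be 89 − 82 = 7.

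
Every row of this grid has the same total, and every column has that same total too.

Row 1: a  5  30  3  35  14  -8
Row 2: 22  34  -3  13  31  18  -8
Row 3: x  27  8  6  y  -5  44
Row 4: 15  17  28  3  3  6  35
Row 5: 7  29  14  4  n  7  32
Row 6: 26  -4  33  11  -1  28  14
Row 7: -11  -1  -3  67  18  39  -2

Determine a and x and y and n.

a = 28, x = 20, y = 7, n = 14

Rows 2 and 4 both sum to 107, so that's the common total.
Row 5: 7 + 29 + 14 + 4 + 7 + 32 = 93, so its missing entry is 107 − 93 = 14.
Column 5: 35 + 31 + 3 + 14 − 1 + 18 = 100, so its missing entry is 107 − 100 = 7.
Row 3: 27 + 8 + 6 + 7 − 5 + 44 = 87, so its missing entry is 107 − 87 = 20.
Row 1: 5 + 30 + 3 + 35 + 14 − 8 = 79, so its missing entry is 107 − 79 = 28.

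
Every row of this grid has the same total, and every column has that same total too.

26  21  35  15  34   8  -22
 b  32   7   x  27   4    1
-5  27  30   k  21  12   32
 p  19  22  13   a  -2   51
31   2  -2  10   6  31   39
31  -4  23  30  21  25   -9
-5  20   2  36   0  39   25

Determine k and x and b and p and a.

Rows 1 and 5 both sum to 117, so that's the common total.
Column 5: 34 + 27 + 21 + 6 + 21 + 0 = 109, so its missing entry is 117 − 109 = 8.
Row 4: 19 + 22 + 13 + 8 − 2 + 51 = 111, so its missing entry is 117 − 111 = 6.
Row 3: -5 + 27 + 30 + 21 + 12 + 32 = 117, so its missing entry is 117 − 117 = 0.
Column 1: 26 − 5 + 6 + 31 + 31 − 5 = 84, so its missing entry is 117 − 84 = 33.
Row 2: 33 + 32 + 7 + 27 + 4 + 1 = 104, so its missing entry is 117 − 104 = 13.

k = 0, x = 13, b = 33, p = 6, a = 8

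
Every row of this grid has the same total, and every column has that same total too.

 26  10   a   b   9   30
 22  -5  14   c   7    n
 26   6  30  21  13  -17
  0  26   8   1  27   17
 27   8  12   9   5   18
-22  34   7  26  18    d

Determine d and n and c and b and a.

d = 16, n = 15, c = 26, b = -4, a = 8

Rows 3 and 4 both sum to 79, so that's the common total.
The known cells in row 6 total 63, leaving 79 − 63 = 16 for the blank.
The known cells in column 6 total 64, leaving 79 − 64 = 15 for the blank.
The known cells in column 3 total 71, leaving 79 − 71 = 8 for the blank.
The known cells in row 1 total 83, leaving 79 − 83 = -4 for the blank.
The known cells in row 2 total 53, leaving 79 − 53 = 26 for the blank.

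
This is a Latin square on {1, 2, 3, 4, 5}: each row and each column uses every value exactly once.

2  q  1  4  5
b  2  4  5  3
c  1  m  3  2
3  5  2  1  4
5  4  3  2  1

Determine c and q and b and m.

c = 4, q = 3, b = 1, m = 5

For row 1, column 2: row 1 already has {1, 2, 4, 5}; that leaves 3.
For row 2, column 1: row 2 already has {2, 3, 4, 5}; that leaves 1.
At (row 3, col 1): column 1 already has {1, 2, 3, 5}, so the value is 4.
For row 3, column 3: row 3 already has {1, 2, 3, 4}; that leaves 5.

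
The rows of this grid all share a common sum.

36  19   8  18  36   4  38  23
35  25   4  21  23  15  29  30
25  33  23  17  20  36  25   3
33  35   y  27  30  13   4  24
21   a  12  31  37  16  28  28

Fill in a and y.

Row 1 sums to 182 and so does row 3; that's the common total.
In row 5 the known cells total 173, leaving 182 − 173 = 9.
In row 4 the known cells total 166, leaving 182 − 166 = 16.

a = 9, y = 16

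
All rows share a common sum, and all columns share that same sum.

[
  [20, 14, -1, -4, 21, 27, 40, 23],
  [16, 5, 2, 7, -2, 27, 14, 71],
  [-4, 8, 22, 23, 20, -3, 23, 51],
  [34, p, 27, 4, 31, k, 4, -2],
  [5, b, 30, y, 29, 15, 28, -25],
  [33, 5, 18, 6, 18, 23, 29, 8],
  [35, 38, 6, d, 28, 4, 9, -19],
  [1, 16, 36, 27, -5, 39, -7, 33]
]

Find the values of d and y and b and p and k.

Rows 1 and 2 both sum to 140, so that's the common total.
Row 7 has 35 + 38 + 6 + 28 + 4 + 9 − 19 = 101; the blank must be 140 − 101 = 39.
Column 4 has -4 + 7 + 23 + 4 + 6 + 39 + 27 = 102; the blank must be 140 − 102 = 38.
Row 5 has 5 + 30 + 38 + 29 + 15 + 28 − 25 = 120; the blank must be 140 − 120 = 20.
Column 2 has 14 + 5 + 8 + 20 + 5 + 38 + 16 = 106; the blank must be 140 − 106 = 34.
Row 4 has 34 + 34 + 27 + 4 + 31 + 4 − 2 = 132; the blank must be 140 − 132 = 8.

d = 39, y = 38, b = 20, p = 34, k = 8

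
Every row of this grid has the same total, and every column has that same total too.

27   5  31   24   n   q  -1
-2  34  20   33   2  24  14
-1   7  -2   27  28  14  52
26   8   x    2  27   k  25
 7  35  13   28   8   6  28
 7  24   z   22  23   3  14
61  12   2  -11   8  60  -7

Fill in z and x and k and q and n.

Rows 2 and 3 both sum to 125, so that's the common total.
Column 5 has 2 + 28 + 27 + 8 + 23 + 8 = 96; the blank must be 125 − 96 = 29.
Row 1 has 27 + 5 + 31 + 24 + 29 − 1 = 115; the blank must be 125 − 115 = 10.
Column 6 has 10 + 24 + 14 + 6 + 3 + 60 = 117; the blank must be 125 − 117 = 8.
Row 4 has 26 + 8 + 2 + 27 + 8 + 25 = 96; the blank must be 125 − 96 = 29.
Row 6 has 7 + 24 + 22 + 23 + 3 + 14 = 93; the blank must be 125 − 93 = 32.

z = 32, x = 29, k = 8, q = 10, n = 29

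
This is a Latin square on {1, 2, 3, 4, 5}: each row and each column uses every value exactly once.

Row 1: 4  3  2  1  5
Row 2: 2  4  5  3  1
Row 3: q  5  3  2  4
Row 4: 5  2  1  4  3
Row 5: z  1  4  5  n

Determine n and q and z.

n = 2, q = 1, z = 3

For row 5, column 5: column 5 already has {1, 3, 4, 5}; that leaves 2.
Cell (5,1): row 5 already has {1, 2, 4, 5} → 3.
At (row 3, col 1): row 3 already has {2, 3, 4, 5}, so the value is 1.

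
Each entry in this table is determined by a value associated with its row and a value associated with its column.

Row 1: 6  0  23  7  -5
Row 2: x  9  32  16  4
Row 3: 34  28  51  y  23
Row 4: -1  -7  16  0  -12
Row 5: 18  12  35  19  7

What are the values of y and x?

y = 35, x = 15

The difference between any two rows is the same in every column — this is an addition table with the headers hidden.
Row 3 minus row 1 is 51 − 23 = 28, so its entry in column 4 is 7 + 28 = 35.
Row 2 minus row 1 is 32 − 23 = 9, so its entry in column 1 is 6 + 9 = 15.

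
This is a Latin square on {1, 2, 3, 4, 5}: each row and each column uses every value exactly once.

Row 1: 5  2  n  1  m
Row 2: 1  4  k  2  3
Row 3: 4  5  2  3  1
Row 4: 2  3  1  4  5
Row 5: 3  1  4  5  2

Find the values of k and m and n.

k = 5, m = 4, n = 3

At (row 2, col 3): row 2 already has {1, 2, 3, 4}, so the value is 5.
At (row 1, col 3): column 3 already has {1, 2, 4, 5}, so the value is 3.
For row 1, column 5: row 1 already has {1, 2, 3, 5}; that leaves 4.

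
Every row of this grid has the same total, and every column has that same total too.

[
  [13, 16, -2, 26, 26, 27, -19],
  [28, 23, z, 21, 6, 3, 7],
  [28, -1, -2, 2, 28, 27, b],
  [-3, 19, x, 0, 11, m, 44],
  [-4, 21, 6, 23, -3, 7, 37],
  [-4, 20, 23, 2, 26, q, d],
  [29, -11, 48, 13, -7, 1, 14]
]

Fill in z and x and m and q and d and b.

Rows 1 and 5 both sum to 87, so that's the common total.
Row 2 has 28 + 23 + 21 + 6 + 3 + 7 = 88; the blank must be 87 − 88 = -1.
Row 3 has 28 − 1 − 2 + 2 + 28 + 27 = 82; the blank must be 87 − 82 = 5.
Column 7 has -19 + 7 + 5 + 44 + 37 + 14 = 88; the blank must be 87 − 88 = -1.
Row 6 has -4 + 20 + 23 + 2 + 26 − 1 = 66; the blank must be 87 − 66 = 21.
Column 3 has -2 − 1 − 2 + 6 + 23 + 48 = 72; the blank must be 87 − 72 = 15.
Row 4 has -3 + 19 + 15 + 0 + 11 + 44 = 86; the blank must be 87 − 86 = 1.

z = -1, x = 15, m = 1, q = 21, d = -1, b = 5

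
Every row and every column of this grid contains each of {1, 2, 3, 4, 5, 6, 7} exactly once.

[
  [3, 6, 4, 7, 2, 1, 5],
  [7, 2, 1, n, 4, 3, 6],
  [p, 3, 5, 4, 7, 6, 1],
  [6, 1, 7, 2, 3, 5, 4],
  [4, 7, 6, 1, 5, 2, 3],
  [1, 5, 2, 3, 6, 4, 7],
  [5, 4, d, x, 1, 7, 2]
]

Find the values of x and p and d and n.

x = 6, p = 2, d = 3, n = 5

At (row 3, col 1): row 3 already has {1, 3, 4, 5, 6, 7}, so the value is 2.
For row 7, column 3: column 3 already has {1, 2, 4, 5, 6, 7}; that leaves 3.
Cell (7,4): row 7 already has {1, 2, 3, 4, 5, 7} → 6.
For row 2, column 4: row 2 already has {1, 2, 3, 4, 6, 7}; that leaves 5.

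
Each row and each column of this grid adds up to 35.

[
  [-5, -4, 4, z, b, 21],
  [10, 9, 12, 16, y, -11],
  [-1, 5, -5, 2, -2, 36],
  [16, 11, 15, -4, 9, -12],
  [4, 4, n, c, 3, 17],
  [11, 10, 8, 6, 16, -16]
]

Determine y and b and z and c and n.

y = -1, b = 10, z = 9, c = 6, n = 1

The known cells in column 3 total 34, leaving 35 − 34 = 1 for the blank.
The known cells in row 5 total 29, leaving 35 − 29 = 6 for the blank.
The known cells in column 4 total 26, leaving 35 − 26 = 9 for the blank.
The known cells in row 1 total 25, leaving 35 − 25 = 10 for the blank.
The known cells in row 2 total 36, leaving 35 − 36 = -1 for the blank.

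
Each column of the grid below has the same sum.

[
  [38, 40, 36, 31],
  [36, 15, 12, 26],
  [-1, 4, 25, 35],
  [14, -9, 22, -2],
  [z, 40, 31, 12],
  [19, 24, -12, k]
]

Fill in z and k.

z = 8, k = 12

Columns 2 and 3 both add up to 114, so every column sums to 114.
Column 1: 38 + 36 − 1 + 14 + 19 = 106, so the missing entry is 114 − 106 = 8.
Column 4: 31 + 26 + 35 − 2 + 12 = 102, so the missing entry is 114 − 102 = 12.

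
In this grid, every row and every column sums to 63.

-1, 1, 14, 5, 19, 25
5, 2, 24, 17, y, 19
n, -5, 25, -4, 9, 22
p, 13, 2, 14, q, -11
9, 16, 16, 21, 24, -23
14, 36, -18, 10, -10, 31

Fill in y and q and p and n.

y = -4, q = 25, p = 20, n = 16

Row 3: -5 + 25 − 4 + 9 + 22 = 47, so its missing entry is 63 − 47 = 16.
Row 2: 5 + 2 + 24 + 17 + 19 = 67, so its missing entry is 63 − 67 = -4.
Column 5: 19 − 4 + 9 + 24 − 10 = 38, so its missing entry is 63 − 38 = 25.
Row 4: 13 + 2 + 14 + 25 − 11 = 43, so its missing entry is 63 − 43 = 20.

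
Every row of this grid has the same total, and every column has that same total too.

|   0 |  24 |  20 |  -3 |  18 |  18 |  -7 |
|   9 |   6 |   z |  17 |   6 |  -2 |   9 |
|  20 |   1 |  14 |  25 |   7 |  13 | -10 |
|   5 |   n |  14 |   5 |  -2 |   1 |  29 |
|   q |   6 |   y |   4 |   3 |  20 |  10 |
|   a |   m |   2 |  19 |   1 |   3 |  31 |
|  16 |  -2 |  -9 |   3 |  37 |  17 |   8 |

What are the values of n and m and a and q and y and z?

Rows 1 and 3 both sum to 70, so that's the common total.
The known cells in row 2 total 45, leaving 70 − 45 = 25 for the blank.
The known cells in row 4 total 52, leaving 70 − 52 = 18 for the blank.
The known cells in column 2 total 53, leaving 70 − 53 = 17 for the blank.
The known cells in column 3 total 66, leaving 70 − 66 = 4 for the blank.
The known cells in row 5 total 47, leaving 70 − 47 = 23 for the blank.
The known cells in row 6 total 73, leaving 70 − 73 = -3 for the blank.

n = 18, m = 17, a = -3, q = 23, y = 4, z = 25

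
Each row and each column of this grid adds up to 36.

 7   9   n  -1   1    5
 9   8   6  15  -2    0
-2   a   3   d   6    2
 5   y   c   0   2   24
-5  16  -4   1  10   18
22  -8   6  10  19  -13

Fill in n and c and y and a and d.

The known cells in column 4 total 25, leaving 36 − 25 = 11 for the blank.
The known cells in row 3 total 20, leaving 36 − 20 = 16 for the blank.
The known cells in column 2 total 41, leaving 36 − 41 = -5 for the blank.
The known cells in row 1 total 21, leaving 36 − 21 = 15 for the blank.
The known cells in row 4 total 26, leaving 36 − 26 = 10 for the blank.

n = 15, c = 10, y = -5, a = 16, d = 11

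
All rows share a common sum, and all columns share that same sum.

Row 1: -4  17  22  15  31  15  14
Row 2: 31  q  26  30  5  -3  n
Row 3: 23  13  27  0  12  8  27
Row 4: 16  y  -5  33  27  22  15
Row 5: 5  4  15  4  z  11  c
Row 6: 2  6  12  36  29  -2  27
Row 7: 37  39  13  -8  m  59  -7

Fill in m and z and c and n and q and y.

m = -23, z = 29, c = 42, n = -8, q = 29, y = 2

Rows 1 and 3 both sum to 110, so that's the common total.
Row 4 has 16 − 5 + 33 + 27 + 22 + 15 = 108; the blank must be 110 − 108 = 2.
Column 2 has 17 + 13 + 2 + 4 + 6 + 39 = 81; the blank must be 110 − 81 = 29.
Row 7 has 37 + 39 + 13 − 8 + 59 − 7 = 133; the blank must be 110 − 133 = -23.
Column 5 has 31 + 5 + 12 + 27 + 29 − 23 = 81; the blank must be 110 − 81 = 29.
Row 5 has 5 + 4 + 15 + 4 + 29 + 11 = 68; the blank must be 110 − 68 = 42.
Row 2 has 31 + 29 + 26 + 30 + 5 − 3 = 118; the blank must be 110 − 118 = -8.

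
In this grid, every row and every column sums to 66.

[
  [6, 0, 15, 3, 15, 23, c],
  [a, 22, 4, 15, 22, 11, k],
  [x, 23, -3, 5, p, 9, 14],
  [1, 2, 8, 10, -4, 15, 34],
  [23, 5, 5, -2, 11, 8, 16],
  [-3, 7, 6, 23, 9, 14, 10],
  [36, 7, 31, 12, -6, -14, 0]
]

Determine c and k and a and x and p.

Column 5 has 15 + 22 − 4 + 11 + 9 − 6 = 47; the blank must be 66 − 47 = 19.
Row 3 has 23 − 3 + 5 + 19 + 9 + 14 = 67; the blank must be 66 − 67 = -1.
Row 1 has 6 + 0 + 15 + 3 + 15 + 23 = 62; the blank must be 66 − 62 = 4.
Column 1 has 6 − 1 + 1 + 23 − 3 + 36 = 62; the blank must be 66 − 62 = 4.
Row 2 has 4 + 22 + 4 + 15 + 22 + 11 = 78; the blank must be 66 − 78 = -12.

c = 4, k = -12, a = 4, x = -1, p = 19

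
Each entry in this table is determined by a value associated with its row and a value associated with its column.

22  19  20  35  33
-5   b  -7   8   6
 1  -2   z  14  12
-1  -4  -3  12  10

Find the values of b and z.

The difference between any two rows is the same in every column — this is an addition table with the headers hidden.
Row 2 minus row 1 is -5 − 22 = -27, so its entry in column 2 is 19 + (-27) = -8.
Row 3 minus row 1 is 1 − 22 = -21, so its entry in column 3 is 20 + (-21) = -1.

b = -8, z = -1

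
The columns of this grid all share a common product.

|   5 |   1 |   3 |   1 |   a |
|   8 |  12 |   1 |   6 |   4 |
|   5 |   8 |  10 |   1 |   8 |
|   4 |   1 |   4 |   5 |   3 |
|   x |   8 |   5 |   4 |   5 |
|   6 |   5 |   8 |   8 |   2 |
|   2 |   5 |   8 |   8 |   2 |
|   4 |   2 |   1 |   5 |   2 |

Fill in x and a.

Columns 2 and 3 each multiply to 38400, so every column has product 38400.
Column 1: 5×8×5×4×6×2×4 = 38400, so the missing entry is 38400 ÷ 38400 = 1.
Column 5: 4×8×3×5×2×2×2 = 3840, so the missing entry is 38400 ÷ 3840 = 10.

x = 1, a = 10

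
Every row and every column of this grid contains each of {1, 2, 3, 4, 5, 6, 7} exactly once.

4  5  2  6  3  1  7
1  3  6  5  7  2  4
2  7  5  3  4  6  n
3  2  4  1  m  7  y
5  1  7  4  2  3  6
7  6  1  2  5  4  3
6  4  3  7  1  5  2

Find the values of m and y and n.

m = 6, y = 5, n = 1

At (row 3, col 7): row 3 already has {2, 3, 4, 5, 6, 7}, so the value is 1.
Cell (4,5): column 5 already has {1, 2, 3, 4, 5, 7} → 6.
For row 4, column 7: row 4 already has {1, 2, 3, 4, 6, 7}; that leaves 5.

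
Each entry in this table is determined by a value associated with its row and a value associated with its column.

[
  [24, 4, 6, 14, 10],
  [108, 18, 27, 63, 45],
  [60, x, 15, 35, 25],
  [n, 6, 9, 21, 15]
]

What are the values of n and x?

n = 36, x = 10

Each row is a constant multiple of every other row — this is a multiplication table with the headers hidden.
Row 4 is 21/14 = 3/2 times row 1, so its entry in column 1 is 24 × 3/2 = 36.
Row 3 is 35/14 = 5/2 times row 1, so its entry in column 2 is 4 × 5/2 = 10.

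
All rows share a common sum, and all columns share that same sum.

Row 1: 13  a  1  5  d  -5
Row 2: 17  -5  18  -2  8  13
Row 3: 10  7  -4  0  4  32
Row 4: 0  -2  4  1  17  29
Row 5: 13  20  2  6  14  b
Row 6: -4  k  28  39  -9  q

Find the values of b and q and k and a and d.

b = -6, q = -14, k = 9, a = 20, d = 15

Rows 2 and 3 both sum to 49, so that's the common total.
Column 5 has 8 + 4 + 17 + 14 − 9 = 34; the blank must be 49 − 34 = 15.
Row 1 has 13 + 1 + 5 + 15 − 5 = 29; the blank must be 49 − 29 = 20.
Column 2 has 20 − 5 + 7 − 2 + 20 = 40; the blank must be 49 − 40 = 9.
Row 6 has -4 + 9 + 28 + 39 − 9 = 63; the blank must be 49 − 63 = -14.
Row 5 has 13 + 20 + 2 + 6 + 14 = 55; the blank must be 49 − 55 = -6.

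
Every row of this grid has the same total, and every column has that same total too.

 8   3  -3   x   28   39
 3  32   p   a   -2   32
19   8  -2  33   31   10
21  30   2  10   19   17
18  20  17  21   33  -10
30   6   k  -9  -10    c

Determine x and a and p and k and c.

x = 24, a = 20, p = 14, k = 71, c = 11

Rows 3 and 4 both sum to 99, so that's the common total.
The known cells in column 6 total 88, leaving 99 − 88 = 11 for the blank.
The known cells in row 1 total 75, leaving 99 − 75 = 24 for the blank.
The known cells in column 4 total 79, leaving 99 − 79 = 20 for the blank.
The known cells in row 2 total 85, leaving 99 − 85 = 14 for the blank.
The known cells in row 6 total 28, leaving 99 − 28 = 71 for the blank.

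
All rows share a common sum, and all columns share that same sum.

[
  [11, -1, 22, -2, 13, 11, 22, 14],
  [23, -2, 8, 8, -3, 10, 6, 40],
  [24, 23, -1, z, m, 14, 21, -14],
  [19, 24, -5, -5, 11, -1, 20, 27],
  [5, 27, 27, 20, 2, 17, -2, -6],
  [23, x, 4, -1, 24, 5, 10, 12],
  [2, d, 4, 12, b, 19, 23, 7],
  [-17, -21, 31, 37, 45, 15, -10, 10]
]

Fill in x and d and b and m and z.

Rows 1 and 2 both sum to 90, so that's the common total.
The known cells in row 6 total 77, leaving 90 − 77 = 13 for the blank.
The known cells in column 2 total 63, leaving 90 − 63 = 27 for the blank.
The known cells in row 7 total 94, leaving 90 − 94 = -4 for the blank.
The known cells in column 5 total 88, leaving 90 − 88 = 2 for the blank.
The known cells in row 3 total 69, leaving 90 − 69 = 21 for the blank.

x = 13, d = 27, b = -4, m = 2, z = 21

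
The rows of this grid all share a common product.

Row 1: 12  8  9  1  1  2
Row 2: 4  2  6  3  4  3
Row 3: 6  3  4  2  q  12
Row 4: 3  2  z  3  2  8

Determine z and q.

Rows 1 and 2 each multiply to 1728, so every row has product 1728.
Row 4: 3×2×3×2×8 = 288, so the missing entry is 1728 ÷ 288 = 6.
Row 3: 6×3×4×2×12 = 1728, so the missing entry is 1728 ÷ 1728 = 1.

z = 6, q = 1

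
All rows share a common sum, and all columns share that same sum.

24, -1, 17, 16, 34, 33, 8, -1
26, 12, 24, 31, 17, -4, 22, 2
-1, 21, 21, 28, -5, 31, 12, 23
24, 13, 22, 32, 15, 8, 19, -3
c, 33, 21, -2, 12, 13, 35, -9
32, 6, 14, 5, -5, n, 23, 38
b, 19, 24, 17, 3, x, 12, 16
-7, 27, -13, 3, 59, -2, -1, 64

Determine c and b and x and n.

Rows 1 and 2 both sum to 130, so that's the common total.
The known cells in row 6 total 113, leaving 130 − 113 = 17 for the blank.
The known cells in row 5 total 103, leaving 130 − 103 = 27 for the blank.
The known cells in column 6 total 96, leaving 130 − 96 = 34 for the blank.
The known cells in row 7 total 125, leaving 130 − 125 = 5 for the blank.

c = 27, b = 5, x = 34, n = 17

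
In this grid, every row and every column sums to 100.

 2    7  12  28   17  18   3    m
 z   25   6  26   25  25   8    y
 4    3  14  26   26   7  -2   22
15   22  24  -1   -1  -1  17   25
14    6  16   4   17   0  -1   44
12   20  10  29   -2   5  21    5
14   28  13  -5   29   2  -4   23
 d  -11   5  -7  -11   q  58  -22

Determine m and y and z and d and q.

Row 1 has 2 + 7 + 12 + 28 + 17 + 18 + 3 = 87; the blank must be 100 − 87 = 13.
Column 8 has 13 + 22 + 25 + 44 + 5 + 23 − 22 = 110; the blank must be 100 − 110 = -10.
Row 2 has 25 + 6 + 26 + 25 + 25 + 8 − 10 = 105; the blank must be 100 − 105 = -5.
Column 1 has 2 − 5 + 4 + 15 + 14 + 12 + 14 = 56; the blank must be 100 − 56 = 44.
Row 8 has 44 − 11 + 5 − 7 − 11 + 58 − 22 = 56; the blank must be 100 − 56 = 44.

m = 13, y = -10, z = -5, d = 44, q = 44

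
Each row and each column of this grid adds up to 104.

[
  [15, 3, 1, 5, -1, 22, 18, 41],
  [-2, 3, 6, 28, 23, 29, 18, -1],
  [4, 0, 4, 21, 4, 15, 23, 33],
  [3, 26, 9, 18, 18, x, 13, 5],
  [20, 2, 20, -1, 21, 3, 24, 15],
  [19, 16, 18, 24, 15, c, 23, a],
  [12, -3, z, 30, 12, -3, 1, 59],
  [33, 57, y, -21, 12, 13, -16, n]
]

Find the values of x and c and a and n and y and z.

x = 12, c = 13, a = -24, n = -24, y = 50, z = -4

The known cells in row 7 total 108, leaving 104 − 108 = -4 for the blank.
The known cells in column 3 total 54, leaving 104 − 54 = 50 for the blank.
The known cells in row 8 total 128, leaving 104 − 128 = -24 for the blank.
The known cells in column 8 total 128, leaving 104 − 128 = -24 for the blank.
The known cells in row 6 total 91, leaving 104 − 91 = 13 for the blank.
The known cells in row 4 total 92, leaving 104 − 92 = 12 for the blank.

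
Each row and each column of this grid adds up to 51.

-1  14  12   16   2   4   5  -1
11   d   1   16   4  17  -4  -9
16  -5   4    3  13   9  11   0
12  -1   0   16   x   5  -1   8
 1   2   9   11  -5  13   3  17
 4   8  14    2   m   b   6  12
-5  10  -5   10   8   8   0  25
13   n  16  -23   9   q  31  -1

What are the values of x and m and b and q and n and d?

x = 12, m = 8, b = -3, q = -2, n = 8, d = 15

The known cells in row 4 total 39, leaving 51 − 39 = 12 for the blank.
The known cells in column 5 total 43, leaving 51 − 43 = 8 for the blank.
The known cells in row 6 total 54, leaving 51 − 54 = -3 for the blank.
The known cells in row 2 total 36, leaving 51 − 36 = 15 for the blank.
The known cells in column 2 total 43, leaving 51 − 43 = 8 for the blank.
The known cells in row 8 total 53, leaving 51 − 53 = -2 for the blank.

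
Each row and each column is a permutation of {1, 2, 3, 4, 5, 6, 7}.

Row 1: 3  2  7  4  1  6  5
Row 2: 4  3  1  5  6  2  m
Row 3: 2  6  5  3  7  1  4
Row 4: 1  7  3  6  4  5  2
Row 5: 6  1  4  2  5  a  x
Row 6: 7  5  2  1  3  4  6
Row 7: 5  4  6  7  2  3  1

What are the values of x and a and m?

x = 3, a = 7, m = 7

Cell (2,7): row 2 already has {1, 2, 3, 4, 5, 6} → 7.
For row 5, column 6: column 6 already has {1, 2, 3, 4, 5, 6}; that leaves 7.
Cell (5,7): row 5 already has {1, 2, 4, 5, 6, 7} → 3.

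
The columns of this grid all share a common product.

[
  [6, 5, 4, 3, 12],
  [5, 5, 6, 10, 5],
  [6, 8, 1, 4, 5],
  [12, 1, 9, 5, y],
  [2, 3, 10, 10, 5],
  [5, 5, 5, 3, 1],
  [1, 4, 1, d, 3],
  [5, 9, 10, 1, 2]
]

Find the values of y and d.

Columns 1 and 2 each multiply to 108000, so every column has product 108000.
Column 5: 12×5×5×5×1×3×2 = 9000, so the missing entry is 108000 ÷ 9000 = 12.
Column 4: 3×10×4×5×10×3×1 = 18000, so the missing entry is 108000 ÷ 18000 = 6.

y = 12, d = 6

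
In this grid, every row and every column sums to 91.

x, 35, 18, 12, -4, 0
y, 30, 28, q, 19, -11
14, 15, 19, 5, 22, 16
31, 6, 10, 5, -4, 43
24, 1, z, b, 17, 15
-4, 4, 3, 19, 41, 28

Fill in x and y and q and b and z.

Row 1 has 35 + 18 + 12 − 4 + 0 = 61; the blank must be 91 − 61 = 30.
Column 3 has 18 + 28 + 19 + 10 + 3 = 78; the blank must be 91 − 78 = 13.
Row 5 has 24 + 1 + 13 + 17 + 15 = 70; the blank must be 91 − 70 = 21.
Column 1 has 30 + 14 + 31 + 24 − 4 = 95; the blank must be 91 − 95 = -4.
Row 2 has -4 + 30 + 28 + 19 − 11 = 62; the blank must be 91 − 62 = 29.

x = 30, y = -4, q = 29, b = 21, z = 13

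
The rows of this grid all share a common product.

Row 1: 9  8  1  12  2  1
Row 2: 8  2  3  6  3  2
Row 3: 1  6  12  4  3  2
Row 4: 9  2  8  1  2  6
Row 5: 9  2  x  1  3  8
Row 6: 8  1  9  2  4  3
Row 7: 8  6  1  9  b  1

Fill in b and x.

b = 4, x = 4

Rows 1 and 2 each multiply to 1728, so every row has product 1728.
Row 7: 8×6×1×9×1 = 432, so the missing entry is 1728 ÷ 432 = 4.
Row 5: 9×2×1×3×8 = 432, so the missing entry is 1728 ÷ 432 = 4.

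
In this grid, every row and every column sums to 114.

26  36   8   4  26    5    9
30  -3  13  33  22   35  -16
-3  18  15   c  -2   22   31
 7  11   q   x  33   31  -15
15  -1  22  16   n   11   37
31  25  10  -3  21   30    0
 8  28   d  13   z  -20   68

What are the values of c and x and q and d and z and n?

Row 5: 15 − 1 + 22 + 16 + 11 + 37 = 100, so its missing entry is 114 − 100 = 14.
Column 5: 26 + 22 − 2 + 33 + 14 + 21 = 114, so its missing entry is 114 − 114 = 0.
Row 7: 8 + 28 + 13 + 0 − 20 + 68 = 97, so its missing entry is 114 − 97 = 17.
Row 3: -3 + 18 + 15 − 2 + 22 + 31 = 81, so its missing entry is 114 − 81 = 33.
Column 4: 4 + 33 + 33 + 16 − 3 + 13 = 96, so its missing entry is 114 − 96 = 18.
Row 4: 7 + 11 + 18 + 33 + 31 − 15 = 85, so its missing entry is 114 − 85 = 29.

c = 33, x = 18, q = 29, d = 17, z = 0, n = 14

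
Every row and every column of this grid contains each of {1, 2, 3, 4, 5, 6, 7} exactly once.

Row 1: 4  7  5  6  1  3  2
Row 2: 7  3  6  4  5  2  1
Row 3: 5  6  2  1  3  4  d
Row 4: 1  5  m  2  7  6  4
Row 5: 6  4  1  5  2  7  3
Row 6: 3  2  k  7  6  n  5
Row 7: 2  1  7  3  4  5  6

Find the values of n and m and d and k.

n = 1, m = 3, d = 7, k = 4

Cell (4,3): row 4 already has {1, 2, 4, 5, 6, 7} → 3.
At (row 6, col 6): column 6 already has {2, 3, 4, 5, 6, 7}, so the value is 1.
Cell (3,7): row 3 already has {1, 2, 3, 4, 5, 6} → 7.
Cell (6,3): row 6 already has {1, 2, 3, 5, 6, 7} → 4.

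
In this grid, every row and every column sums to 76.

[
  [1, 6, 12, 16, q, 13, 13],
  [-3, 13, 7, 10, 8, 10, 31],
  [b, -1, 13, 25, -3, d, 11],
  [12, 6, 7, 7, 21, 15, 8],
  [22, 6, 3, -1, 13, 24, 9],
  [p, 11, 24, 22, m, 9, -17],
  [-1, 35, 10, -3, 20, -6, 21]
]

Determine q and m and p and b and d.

Row 1: 1 + 6 + 12 + 16 + 13 + 13 = 61, so its missing entry is 76 − 61 = 15.
Column 5: 15 + 8 − 3 + 21 + 13 + 20 = 74, so its missing entry is 76 − 74 = 2.
Row 6: 11 + 24 + 22 + 2 + 9 − 17 = 51, so its missing entry is 76 − 51 = 25.
Column 1: 1 − 3 + 12 + 22 + 25 − 1 = 56, so its missing entry is 76 − 56 = 20.
Row 3: 20 − 1 + 13 + 25 − 3 + 11 = 65, so its missing entry is 76 − 65 = 11.

q = 15, m = 2, p = 25, b = 20, d = 11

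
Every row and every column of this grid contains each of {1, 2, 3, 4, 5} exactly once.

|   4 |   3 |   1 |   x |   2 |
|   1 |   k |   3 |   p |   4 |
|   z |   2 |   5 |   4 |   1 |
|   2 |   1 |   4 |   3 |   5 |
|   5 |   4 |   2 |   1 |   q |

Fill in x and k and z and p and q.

At (row 5, col 5): row 5 already has {1, 2, 4, 5}, so the value is 3.
For row 2, column 2: column 2 already has {1, 2, 3, 4}; that leaves 5.
For row 1, column 4: row 1 already has {1, 2, 3, 4}; that leaves 5.
Cell (3,1): row 3 already has {1, 2, 4, 5} → 3.
Cell (2,4): row 2 already has {1, 3, 4, 5} → 2.

x = 5, k = 5, z = 3, p = 2, q = 3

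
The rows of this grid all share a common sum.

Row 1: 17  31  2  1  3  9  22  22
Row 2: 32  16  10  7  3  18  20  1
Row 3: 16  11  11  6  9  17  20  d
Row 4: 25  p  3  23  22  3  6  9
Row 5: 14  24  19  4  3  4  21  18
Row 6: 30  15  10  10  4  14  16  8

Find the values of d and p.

d = 17, p = 16

Rows 2 and 5 both add up to 107, so every row sums to 107.
Row 3: 16 + 11 + 11 + 6 + 9 + 17 + 20 = 90, so the missing entry is 107 − 90 = 17.
Row 4: 25 + 3 + 23 + 22 + 3 + 6 + 9 = 91, so the missing entry is 107 − 91 = 16.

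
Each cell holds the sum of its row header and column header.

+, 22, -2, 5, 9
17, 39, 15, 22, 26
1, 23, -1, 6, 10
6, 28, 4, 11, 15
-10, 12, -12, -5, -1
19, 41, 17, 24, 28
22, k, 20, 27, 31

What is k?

22 + 22 = 44.

44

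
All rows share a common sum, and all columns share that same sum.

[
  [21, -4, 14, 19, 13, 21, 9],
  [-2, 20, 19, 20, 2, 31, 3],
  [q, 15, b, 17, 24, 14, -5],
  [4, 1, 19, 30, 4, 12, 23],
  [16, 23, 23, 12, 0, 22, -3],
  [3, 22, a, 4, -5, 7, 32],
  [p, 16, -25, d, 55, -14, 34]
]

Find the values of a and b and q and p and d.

a = 30, b = 13, q = 15, p = 36, d = -9

Rows 1 and 2 both sum to 93, so that's the common total.
The known cells in column 4 total 102, leaving 93 − 102 = -9 for the blank.
The known cells in row 7 total 57, leaving 93 − 57 = 36 for the blank.
The known cells in column 1 total 78, leaving 93 − 78 = 15 for the blank.
The known cells in row 3 total 80, leaving 93 − 80 = 13 for the blank.
The known cells in row 6 total 63, leaving 93 − 63 = 30 for the blank.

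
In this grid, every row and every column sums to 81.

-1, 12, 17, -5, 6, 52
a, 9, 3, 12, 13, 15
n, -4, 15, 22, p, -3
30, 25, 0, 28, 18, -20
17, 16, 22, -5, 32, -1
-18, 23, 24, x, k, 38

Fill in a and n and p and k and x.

Column 4: -5 + 12 + 22 + 28 − 5 = 52, so its missing entry is 81 − 52 = 29.
Row 6: -18 + 23 + 24 + 29 + 38 = 96, so its missing entry is 81 − 96 = -15.
Column 5: 6 + 13 + 18 + 32 − 15 = 54, so its missing entry is 81 − 54 = 27.
Row 3: -4 + 15 + 22 + 27 − 3 = 57, so its missing entry is 81 − 57 = 24.
Row 2: 9 + 3 + 12 + 13 + 15 = 52, so its missing entry is 81 − 52 = 29.

a = 29, n = 24, p = 27, k = -15, x = 29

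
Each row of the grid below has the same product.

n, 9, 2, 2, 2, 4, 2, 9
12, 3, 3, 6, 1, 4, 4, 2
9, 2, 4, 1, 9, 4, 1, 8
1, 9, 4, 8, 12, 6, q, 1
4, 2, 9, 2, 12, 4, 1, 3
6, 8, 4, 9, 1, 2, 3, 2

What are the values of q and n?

q = 1, n = 4

Rows 3 and 5 each multiply to 20736, so every row has product 20736.
Row 4: 1×9×4×8×12×6×1 = 20736, so the missing entry is 20736 ÷ 20736 = 1.
Row 1: 9×2×2×2×4×2×9 = 5184, so the missing entry is 20736 ÷ 5184 = 4.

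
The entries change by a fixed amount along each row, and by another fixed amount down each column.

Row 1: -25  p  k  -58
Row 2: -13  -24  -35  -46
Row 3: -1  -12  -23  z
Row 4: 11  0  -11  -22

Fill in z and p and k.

Along each row the entries change by -11 per step; down each column they change by 12.
Row 3: from -1 at column 1, stepping by -11 to column 4 gives -34.
Row 1: from -25 at column 1, stepping by -11 to column 2 gives -36.
Row 1: from -25 at column 1, stepping by -11 to column 3 gives -47.

z = -34, p = -36, k = -47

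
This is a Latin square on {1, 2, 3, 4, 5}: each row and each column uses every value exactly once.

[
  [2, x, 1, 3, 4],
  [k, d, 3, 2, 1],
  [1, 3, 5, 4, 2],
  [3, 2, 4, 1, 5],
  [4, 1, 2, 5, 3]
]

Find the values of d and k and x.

For row 1, column 2: row 1 already has {1, 2, 3, 4}; that leaves 5.
For row 2, column 1: column 1 already has {1, 2, 3, 4}; that leaves 5.
At (row 2, col 2): row 2 already has {1, 2, 3, 5}, so the value is 4.

d = 4, k = 5, x = 5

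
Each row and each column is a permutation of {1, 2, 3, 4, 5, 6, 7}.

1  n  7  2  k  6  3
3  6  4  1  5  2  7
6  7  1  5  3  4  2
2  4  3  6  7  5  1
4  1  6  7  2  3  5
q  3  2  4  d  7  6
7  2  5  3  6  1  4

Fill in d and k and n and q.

At (row 1, col 2): column 2 already has {1, 2, 3, 4, 6, 7}, so the value is 5.
Cell (6,1): column 1 already has {1, 2, 3, 4, 6, 7} → 5.
At (row 6, col 5): row 6 already has {2, 3, 4, 5, 6, 7}, so the value is 1.
Cell (1,5): row 1 already has {1, 2, 3, 5, 6, 7} → 4.

d = 1, k = 4, n = 5, q = 5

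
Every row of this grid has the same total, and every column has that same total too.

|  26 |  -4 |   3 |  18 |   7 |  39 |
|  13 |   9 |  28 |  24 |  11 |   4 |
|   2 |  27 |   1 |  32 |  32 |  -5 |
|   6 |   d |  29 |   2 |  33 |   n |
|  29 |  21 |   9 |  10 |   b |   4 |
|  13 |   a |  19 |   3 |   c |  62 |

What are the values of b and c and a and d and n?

b = 16, c = -10, a = 2, d = 34, n = -15

Rows 1 and 2 both sum to 89, so that's the common total.
Row 5: 29 + 21 + 9 + 10 + 4 = 73, so its missing entry is 89 − 73 = 16.
Column 5: 7 + 11 + 32 + 33 + 16 = 99, so its missing entry is 89 − 99 = -10.
Row 6: 13 + 19 + 3 − 10 + 62 = 87, so its missing entry is 89 − 87 = 2.
Column 2: -4 + 9 + 27 + 21 + 2 = 55, so its missing entry is 89 − 55 = 34.
Row 4: 6 + 34 + 29 + 2 + 33 = 104, so its missing entry is 89 − 104 = -15.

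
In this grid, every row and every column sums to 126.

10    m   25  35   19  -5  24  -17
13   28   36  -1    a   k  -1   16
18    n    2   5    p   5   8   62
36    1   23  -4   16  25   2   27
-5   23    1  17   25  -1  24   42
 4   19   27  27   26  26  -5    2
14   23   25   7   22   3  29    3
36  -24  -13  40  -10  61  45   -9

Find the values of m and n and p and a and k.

m = 35, n = 21, p = 5, a = 23, k = 12

Row 1: 10 + 25 + 35 + 19 − 5 + 24 − 17 = 91, so its missing entry is 126 − 91 = 35.
Column 2: 35 + 28 + 1 + 23 + 19 + 23 − 24 = 105, so its missing entry is 126 − 105 = 21.
Row 3: 18 + 21 + 2 + 5 + 5 + 8 + 62 = 121, so its missing entry is 126 − 121 = 5.
Column 6: -5 + 5 + 25 − 1 + 26 + 3 + 61 = 114, so its missing entry is 126 − 114 = 12.
Row 2: 13 + 28 + 36 − 1 + 12 − 1 + 16 = 103, so its missing entry is 126 − 103 = 23.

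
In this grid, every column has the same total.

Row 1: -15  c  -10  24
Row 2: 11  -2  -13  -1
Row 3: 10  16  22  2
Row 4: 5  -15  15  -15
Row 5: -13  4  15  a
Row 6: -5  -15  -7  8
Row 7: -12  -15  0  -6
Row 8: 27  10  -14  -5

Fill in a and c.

a = 1, c = 25

Column 1 sums to 8 and so does column 3; that's the common total.
In column 4 the known cells total 7, leaving 8 − 7 = 1.
In column 2 the known cells total -17, leaving 8 − (-17) = 25.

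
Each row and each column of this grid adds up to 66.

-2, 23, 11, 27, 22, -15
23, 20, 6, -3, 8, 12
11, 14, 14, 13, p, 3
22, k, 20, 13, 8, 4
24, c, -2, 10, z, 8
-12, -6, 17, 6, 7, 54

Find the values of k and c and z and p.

k = -1, c = 16, z = 10, p = 11

Row 4 has 22 + 20 + 13 + 8 + 4 = 67; the blank must be 66 − 67 = -1.
Row 3 has 11 + 14 + 14 + 13 + 3 = 55; the blank must be 66 − 55 = 11.
Column 2 has 23 + 20 + 14 − 1 − 6 = 50; the blank must be 66 − 50 = 16.
Row 5 has 24 + 16 − 2 + 10 + 8 = 56; the blank must be 66 − 56 = 10.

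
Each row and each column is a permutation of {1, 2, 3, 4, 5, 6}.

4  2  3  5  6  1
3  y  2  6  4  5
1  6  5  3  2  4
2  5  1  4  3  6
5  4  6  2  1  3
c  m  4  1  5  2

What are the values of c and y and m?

Cell (2,2): row 2 already has {2, 3, 4, 5, 6} → 1.
Cell (6,1): column 1 already has {1, 2, 3, 4, 5} → 6.
For row 6, column 2: row 6 already has {1, 2, 4, 5, 6}; that leaves 3.

c = 6, y = 1, m = 3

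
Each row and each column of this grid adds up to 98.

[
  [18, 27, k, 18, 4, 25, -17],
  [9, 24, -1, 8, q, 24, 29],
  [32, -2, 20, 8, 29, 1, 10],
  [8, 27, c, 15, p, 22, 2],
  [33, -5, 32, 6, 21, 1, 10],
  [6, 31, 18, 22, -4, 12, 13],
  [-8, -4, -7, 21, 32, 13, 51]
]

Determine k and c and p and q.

k = 23, c = 13, p = 11, q = 5

Row 1 has 18 + 27 + 18 + 4 + 25 − 17 = 75; the blank must be 98 − 75 = 23.
Row 2 has 9 + 24 − 1 + 8 + 24 + 29 = 93; the blank must be 98 − 93 = 5.
Column 3 has 23 − 1 + 20 + 32 + 18 − 7 = 85; the blank must be 98 − 85 = 13.
Row 4 has 8 + 27 + 13 + 15 + 22 + 2 = 87; the blank must be 98 − 87 = 11.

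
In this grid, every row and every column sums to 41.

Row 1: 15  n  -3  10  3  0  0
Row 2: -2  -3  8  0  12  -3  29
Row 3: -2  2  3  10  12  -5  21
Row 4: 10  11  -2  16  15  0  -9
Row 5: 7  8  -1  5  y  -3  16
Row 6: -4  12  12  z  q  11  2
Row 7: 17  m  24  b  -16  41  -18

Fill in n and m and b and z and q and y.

n = 16, m = -5, b = -2, z = 2, q = 6, y = 9

Row 1 has 15 − 3 + 10 + 3 + 0 + 0 = 25; the blank must be 41 − 25 = 16.
Row 5 has 7 + 8 − 1 + 5 − 3 + 16 = 32; the blank must be 41 − 32 = 9.
Column 2 has 16 − 3 + 2 + 11 + 8 + 12 = 46; the blank must be 41 − 46 = -5.
Column 5 has 3 + 12 + 12 + 15 + 9 − 16 = 35; the blank must be 41 − 35 = 6.
Row 6 has -4 + 12 + 12 + 6 + 11 + 2 = 39; the blank must be 41 − 39 = 2.
Row 7 has 17 − 5 + 24 − 16 + 41 − 18 = 43; the blank must be 41 − 43 = -2.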